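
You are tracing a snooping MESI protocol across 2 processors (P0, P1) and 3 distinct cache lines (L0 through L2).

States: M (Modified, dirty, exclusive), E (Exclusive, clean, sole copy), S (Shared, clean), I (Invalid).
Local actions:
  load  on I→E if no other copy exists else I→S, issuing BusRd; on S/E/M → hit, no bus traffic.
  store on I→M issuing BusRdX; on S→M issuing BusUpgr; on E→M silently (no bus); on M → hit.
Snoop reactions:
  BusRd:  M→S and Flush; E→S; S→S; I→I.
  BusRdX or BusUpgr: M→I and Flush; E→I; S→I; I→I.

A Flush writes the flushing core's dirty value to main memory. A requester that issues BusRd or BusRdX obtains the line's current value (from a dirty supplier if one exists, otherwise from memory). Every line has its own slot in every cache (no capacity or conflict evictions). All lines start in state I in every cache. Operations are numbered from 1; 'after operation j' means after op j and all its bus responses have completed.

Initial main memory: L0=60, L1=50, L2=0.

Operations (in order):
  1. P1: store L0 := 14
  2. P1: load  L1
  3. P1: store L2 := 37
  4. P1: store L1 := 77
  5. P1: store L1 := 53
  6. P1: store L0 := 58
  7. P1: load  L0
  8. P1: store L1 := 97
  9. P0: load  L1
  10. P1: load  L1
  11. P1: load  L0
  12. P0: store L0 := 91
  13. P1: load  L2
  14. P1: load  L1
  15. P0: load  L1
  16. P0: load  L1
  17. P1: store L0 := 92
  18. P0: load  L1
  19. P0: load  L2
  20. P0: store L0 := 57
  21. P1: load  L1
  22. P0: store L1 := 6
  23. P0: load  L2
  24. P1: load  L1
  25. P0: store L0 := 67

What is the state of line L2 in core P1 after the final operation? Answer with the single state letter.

1. P1: store L0 := 14  bus=[BusRdX]  L0: P0=I P1=M  mem[L0]=60
2. P1: load  L1  bus=[BusRd]  L1: P0=I P1=E  mem[L1]=50
3. P1: store L2 := 37  bus=[BusRdX]  L2: P0=I P1=M  mem[L2]=0
4. P1: store L1 := 77  bus=[-]  L1: P0=I P1=M  mem[L1]=50
5. P1: store L1 := 53  bus=[-]  L1: P0=I P1=M  mem[L1]=50
6. P1: store L0 := 58  bus=[-]  L0: P0=I P1=M  mem[L0]=60
7. P1: load  L0  bus=[-]  L0: P0=I P1=M  mem[L0]=60
8. P1: store L1 := 97  bus=[-]  L1: P0=I P1=M  mem[L1]=50
9. P0: load  L1  bus=[BusRd,Flush]  L1: P0=S P1=S  mem[L1]=97
10. P1: load  L1  bus=[-]  L1: P0=S P1=S  mem[L1]=97
11. P1: load  L0  bus=[-]  L0: P0=I P1=M  mem[L0]=60
12. P0: store L0 := 91  bus=[BusRdX,Flush]  L0: P0=M P1=I  mem[L0]=58
13. P1: load  L2  bus=[-]  L2: P0=I P1=M  mem[L2]=0
14. P1: load  L1  bus=[-]  L1: P0=S P1=S  mem[L1]=97
15. P0: load  L1  bus=[-]  L1: P0=S P1=S  mem[L1]=97
16. P0: load  L1  bus=[-]  L1: P0=S P1=S  mem[L1]=97
17. P1: store L0 := 92  bus=[BusRdX,Flush]  L0: P0=I P1=M  mem[L0]=91
18. P0: load  L1  bus=[-]  L1: P0=S P1=S  mem[L1]=97
19. P0: load  L2  bus=[BusRd,Flush]  L2: P0=S P1=S  mem[L2]=37
20. P0: store L0 := 57  bus=[BusRdX,Flush]  L0: P0=M P1=I  mem[L0]=92
21. P1: load  L1  bus=[-]  L1: P0=S P1=S  mem[L1]=97
22. P0: store L1 := 6  bus=[BusUpgr]  L1: P0=M P1=I  mem[L1]=97
23. P0: load  L2  bus=[-]  L2: P0=S P1=S  mem[L2]=37
24. P1: load  L1  bus=[BusRd,Flush]  L1: P0=S P1=S  mem[L1]=6
25. P0: store L0 := 67  bus=[-]  L0: P0=M P1=I  mem[L0]=92

state = S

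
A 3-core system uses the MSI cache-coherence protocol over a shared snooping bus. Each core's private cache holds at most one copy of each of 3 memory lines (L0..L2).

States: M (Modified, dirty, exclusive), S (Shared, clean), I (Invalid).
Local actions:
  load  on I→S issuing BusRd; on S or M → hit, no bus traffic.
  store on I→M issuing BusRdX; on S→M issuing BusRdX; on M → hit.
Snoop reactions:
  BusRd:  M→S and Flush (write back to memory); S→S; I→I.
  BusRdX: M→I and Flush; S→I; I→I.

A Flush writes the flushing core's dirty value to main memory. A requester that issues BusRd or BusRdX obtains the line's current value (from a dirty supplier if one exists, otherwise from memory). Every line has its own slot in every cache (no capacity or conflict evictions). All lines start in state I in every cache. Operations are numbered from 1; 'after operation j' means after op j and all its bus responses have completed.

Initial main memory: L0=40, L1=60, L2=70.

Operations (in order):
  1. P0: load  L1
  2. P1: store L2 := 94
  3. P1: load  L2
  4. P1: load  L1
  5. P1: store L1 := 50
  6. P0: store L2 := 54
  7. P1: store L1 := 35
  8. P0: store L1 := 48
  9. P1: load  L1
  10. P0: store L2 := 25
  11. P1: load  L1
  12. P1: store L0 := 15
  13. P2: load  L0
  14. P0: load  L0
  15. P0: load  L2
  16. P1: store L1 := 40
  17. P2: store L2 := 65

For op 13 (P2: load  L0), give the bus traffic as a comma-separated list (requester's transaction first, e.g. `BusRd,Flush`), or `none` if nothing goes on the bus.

[1] P0: load  L1 | P0:S(60), P1:I, P2:I | bus: BusRd
[2] P1: store L2 := 94 | P0:I, P1:M(94), P2:I | bus: BusRdX
[3] P1: load  L2 | P0:I, P1:M(94), P2:I | bus: none
[4] P1: load  L1 | P0:S(60), P1:S(60), P2:I | bus: BusRd
[5] P1: store L1 := 50 | P0:I, P1:M(50), P2:I | bus: BusRdX
[6] P0: store L2 := 54 | P0:M(54), P1:I, P2:I | bus: BusRdX,Flush
[7] P1: store L1 := 35 | P0:I, P1:M(35), P2:I | bus: none
[8] P0: store L1 := 48 | P0:M(48), P1:I, P2:I | bus: BusRdX,Flush
[9] P1: load  L1 | P0:S(48), P1:S(48), P2:I | bus: BusRd,Flush
[10] P0: store L2 := 25 | P0:M(25), P1:I, P2:I | bus: none
[11] P1: load  L1 | P0:S(48), P1:S(48), P2:I | bus: none
[12] P1: store L0 := 15 | P0:I, P1:M(15), P2:I | bus: BusRdX
[13] P2: load  L0 | P0:I, P1:S(15), P2:S(15) | bus: BusRd,Flush
[14] P0: load  L0 | P0:S(15), P1:S(15), P2:S(15) | bus: BusRd
[15] P0: load  L2 | P0:M(25), P1:I, P2:I | bus: none
[16] P1: store L1 := 40 | P0:I, P1:M(40), P2:I | bus: BusRdX
[17] P2: store L2 := 65 | P0:I, P1:I, P2:M(65) | bus: BusRdX,Flush

bus = BusRd,Flush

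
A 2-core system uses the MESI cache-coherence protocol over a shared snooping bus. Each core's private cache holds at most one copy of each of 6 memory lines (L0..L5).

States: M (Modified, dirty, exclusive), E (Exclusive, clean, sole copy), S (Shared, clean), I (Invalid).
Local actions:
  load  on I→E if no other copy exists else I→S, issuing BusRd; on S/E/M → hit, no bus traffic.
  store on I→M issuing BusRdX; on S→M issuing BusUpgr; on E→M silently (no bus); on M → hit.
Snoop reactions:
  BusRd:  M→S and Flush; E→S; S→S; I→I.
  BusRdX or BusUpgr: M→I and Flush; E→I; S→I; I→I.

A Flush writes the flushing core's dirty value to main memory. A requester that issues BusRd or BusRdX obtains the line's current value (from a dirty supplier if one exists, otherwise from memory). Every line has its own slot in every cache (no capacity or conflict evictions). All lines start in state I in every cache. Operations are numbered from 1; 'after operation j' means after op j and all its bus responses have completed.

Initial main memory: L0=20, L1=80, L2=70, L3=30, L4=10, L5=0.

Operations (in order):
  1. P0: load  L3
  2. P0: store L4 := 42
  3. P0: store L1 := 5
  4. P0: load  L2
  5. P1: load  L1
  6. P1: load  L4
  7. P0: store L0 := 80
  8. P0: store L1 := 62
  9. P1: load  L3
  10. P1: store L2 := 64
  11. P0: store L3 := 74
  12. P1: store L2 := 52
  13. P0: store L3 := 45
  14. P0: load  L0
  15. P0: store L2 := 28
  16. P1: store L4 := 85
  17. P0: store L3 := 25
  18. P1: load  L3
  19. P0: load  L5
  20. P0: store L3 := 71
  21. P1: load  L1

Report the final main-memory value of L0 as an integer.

memory[L0] = 20

  op1 P0: load  L3 → E/I on L3; bus BusRd; mem=30
  op2 P0: store L4 := 42 → M/I on L4; bus BusRdX; mem=10
  op3 P0: store L1 := 5 → M/I on L1; bus BusRdX; mem=80
  op4 P0: load  L2 → E/I on L2; bus BusRd; mem=70
  op5 P1: load  L1 → S/S on L1; bus BusRd Flush; mem=5
  op6 P1: load  L4 → S/S on L4; bus BusRd Flush; mem=42
  op7 P0: store L0 := 80 → M/I on L0; bus BusRdX; mem=20
  op8 P0: store L1 := 62 → M/I on L1; bus BusUpgr; mem=5
  op9 P1: load  L3 → S/S on L3; bus BusRd; mem=30
  op10 P1: store L2 := 64 → I/M on L2; bus BusRdX; mem=70
  op11 P0: store L3 := 74 → M/I on L3; bus BusUpgr; mem=30
  op12 P1: store L2 := 52 → I/M on L2; bus (none); mem=70
  op13 P0: store L3 := 45 → M/I on L3; bus (none); mem=30
  op14 P0: load  L0 → M/I on L0; bus (none); mem=20
  op15 P0: store L2 := 28 → M/I on L2; bus BusRdX Flush; mem=52
  op16 P1: store L4 := 85 → I/M on L4; bus BusUpgr; mem=42
  op17 P0: store L3 := 25 → M/I on L3; bus (none); mem=30
  op18 P1: load  L3 → S/S on L3; bus BusRd Flush; mem=25
  op19 P0: load  L5 → E/I on L5; bus BusRd; mem=0
  op20 P0: store L3 := 71 → M/I on L3; bus BusUpgr; mem=25
  op21 P1: load  L1 → S/S on L1; bus BusRd Flush; mem=62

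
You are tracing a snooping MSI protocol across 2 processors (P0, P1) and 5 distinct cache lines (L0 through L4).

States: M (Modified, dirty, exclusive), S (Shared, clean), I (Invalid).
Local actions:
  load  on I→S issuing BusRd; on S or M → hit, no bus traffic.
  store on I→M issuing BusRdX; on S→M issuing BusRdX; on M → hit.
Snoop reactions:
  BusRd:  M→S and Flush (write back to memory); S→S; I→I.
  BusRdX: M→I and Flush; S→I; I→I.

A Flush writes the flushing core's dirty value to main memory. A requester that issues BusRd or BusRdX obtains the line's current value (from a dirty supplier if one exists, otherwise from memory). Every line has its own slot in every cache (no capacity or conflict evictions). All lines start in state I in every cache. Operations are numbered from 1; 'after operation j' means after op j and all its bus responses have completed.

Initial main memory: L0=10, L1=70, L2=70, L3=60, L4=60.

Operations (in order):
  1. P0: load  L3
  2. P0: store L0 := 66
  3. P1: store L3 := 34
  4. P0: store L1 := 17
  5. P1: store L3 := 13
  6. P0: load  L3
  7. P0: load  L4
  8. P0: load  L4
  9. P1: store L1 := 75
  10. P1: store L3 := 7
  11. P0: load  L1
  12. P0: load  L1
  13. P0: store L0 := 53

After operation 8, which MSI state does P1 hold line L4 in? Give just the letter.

[1] P0: load  L3 | P0:S(60), P1:I | bus: BusRd
[2] P0: store L0 := 66 | P0:M(66), P1:I | bus: BusRdX
[3] P1: store L3 := 34 | P0:I, P1:M(34) | bus: BusRdX
[4] P0: store L1 := 17 | P0:M(17), P1:I | bus: BusRdX
[5] P1: store L3 := 13 | P0:I, P1:M(13) | bus: none
[6] P0: load  L3 | P0:S(13), P1:S(13) | bus: BusRd,Flush
[7] P0: load  L4 | P0:S(60), P1:I | bus: BusRd
[8] P0: load  L4 | P0:S(60), P1:I | bus: none
[9] P1: store L1 := 75 | P0:I, P1:M(75) | bus: BusRdX,Flush
[10] P1: store L3 := 7 | P0:I, P1:M(7) | bus: BusRdX
[11] P0: load  L1 | P0:S(75), P1:S(75) | bus: BusRd,Flush
[12] P0: load  L1 | P0:S(75), P1:S(75) | bus: none
[13] P0: store L0 := 53 | P0:M(53), P1:I | bus: none

state = I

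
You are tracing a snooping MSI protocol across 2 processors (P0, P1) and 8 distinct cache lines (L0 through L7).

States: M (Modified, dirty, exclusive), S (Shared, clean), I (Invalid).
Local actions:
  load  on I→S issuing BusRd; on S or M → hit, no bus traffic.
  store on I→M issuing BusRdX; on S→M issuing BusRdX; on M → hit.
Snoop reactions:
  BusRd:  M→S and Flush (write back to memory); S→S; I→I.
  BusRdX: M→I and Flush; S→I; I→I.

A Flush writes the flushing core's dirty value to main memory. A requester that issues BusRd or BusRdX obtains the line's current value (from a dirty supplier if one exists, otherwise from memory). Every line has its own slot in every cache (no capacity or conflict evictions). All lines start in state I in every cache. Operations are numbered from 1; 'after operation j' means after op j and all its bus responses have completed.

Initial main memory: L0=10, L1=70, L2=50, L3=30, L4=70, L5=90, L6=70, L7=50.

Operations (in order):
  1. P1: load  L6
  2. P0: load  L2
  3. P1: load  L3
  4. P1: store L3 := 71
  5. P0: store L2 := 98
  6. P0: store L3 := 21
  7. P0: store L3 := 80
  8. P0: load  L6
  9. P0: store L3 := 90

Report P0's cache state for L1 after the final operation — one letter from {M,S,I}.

1. P1: load  L6  bus=[BusRd]  L6: P0=I P1=S  mem[L6]=70
2. P0: load  L2  bus=[BusRd]  L2: P0=S P1=I  mem[L2]=50
3. P1: load  L3  bus=[BusRd]  L3: P0=I P1=S  mem[L3]=30
4. P1: store L3 := 71  bus=[BusRdX]  L3: P0=I P1=M  mem[L3]=30
5. P0: store L2 := 98  bus=[BusRdX]  L2: P0=M P1=I  mem[L2]=50
6. P0: store L3 := 21  bus=[BusRdX,Flush]  L3: P0=M P1=I  mem[L3]=71
7. P0: store L3 := 80  bus=[-]  L3: P0=M P1=I  mem[L3]=71
8. P0: load  L6  bus=[BusRd]  L6: P0=S P1=S  mem[L6]=70
9. P0: store L3 := 90  bus=[-]  L3: P0=M P1=I  mem[L3]=71

state = I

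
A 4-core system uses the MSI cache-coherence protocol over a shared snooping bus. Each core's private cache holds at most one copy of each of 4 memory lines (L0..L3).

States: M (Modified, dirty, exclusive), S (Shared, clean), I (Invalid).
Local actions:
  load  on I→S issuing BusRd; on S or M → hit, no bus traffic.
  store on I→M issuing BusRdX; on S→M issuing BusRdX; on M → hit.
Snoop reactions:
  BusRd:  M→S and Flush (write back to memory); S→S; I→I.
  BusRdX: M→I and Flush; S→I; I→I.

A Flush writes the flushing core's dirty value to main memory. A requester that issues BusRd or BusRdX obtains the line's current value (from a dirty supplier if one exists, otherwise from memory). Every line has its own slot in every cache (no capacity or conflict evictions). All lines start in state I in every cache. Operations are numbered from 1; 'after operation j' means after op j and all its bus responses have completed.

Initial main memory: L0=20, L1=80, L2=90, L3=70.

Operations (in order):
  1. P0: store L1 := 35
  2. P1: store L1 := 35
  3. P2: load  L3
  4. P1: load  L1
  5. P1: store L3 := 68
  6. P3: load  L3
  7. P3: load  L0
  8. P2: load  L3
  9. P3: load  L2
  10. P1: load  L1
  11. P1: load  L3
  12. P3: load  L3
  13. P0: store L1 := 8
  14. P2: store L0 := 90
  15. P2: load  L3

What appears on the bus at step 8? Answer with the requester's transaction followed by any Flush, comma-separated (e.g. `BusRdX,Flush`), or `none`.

bus = BusRd

  op1 P0: store L1 := 35 → M/I/I/I on L1; bus BusRdX; mem=80
  op2 P1: store L1 := 35 → I/M/I/I on L1; bus BusRdX Flush; mem=35
  op3 P2: load  L3 → I/I/S/I on L3; bus BusRd; mem=70
  op4 P1: load  L1 → I/M/I/I on L1; bus (none); mem=35
  op5 P1: store L3 := 68 → I/M/I/I on L3; bus BusRdX; mem=70
  op6 P3: load  L3 → I/S/I/S on L3; bus BusRd Flush; mem=68
  op7 P3: load  L0 → I/I/I/S on L0; bus BusRd; mem=20
  op8 P2: load  L3 → I/S/S/S on L3; bus BusRd; mem=68
  op9 P3: load  L2 → I/I/I/S on L2; bus BusRd; mem=90
  op10 P1: load  L1 → I/M/I/I on L1; bus (none); mem=35
  op11 P1: load  L3 → I/S/S/S on L3; bus (none); mem=68
  op12 P3: load  L3 → I/S/S/S on L3; bus (none); mem=68
  op13 P0: store L1 := 8 → M/I/I/I on L1; bus BusRdX Flush; mem=35
  op14 P2: store L0 := 90 → I/I/M/I on L0; bus BusRdX; mem=20
  op15 P2: load  L3 → I/S/S/S on L3; bus (none); mem=68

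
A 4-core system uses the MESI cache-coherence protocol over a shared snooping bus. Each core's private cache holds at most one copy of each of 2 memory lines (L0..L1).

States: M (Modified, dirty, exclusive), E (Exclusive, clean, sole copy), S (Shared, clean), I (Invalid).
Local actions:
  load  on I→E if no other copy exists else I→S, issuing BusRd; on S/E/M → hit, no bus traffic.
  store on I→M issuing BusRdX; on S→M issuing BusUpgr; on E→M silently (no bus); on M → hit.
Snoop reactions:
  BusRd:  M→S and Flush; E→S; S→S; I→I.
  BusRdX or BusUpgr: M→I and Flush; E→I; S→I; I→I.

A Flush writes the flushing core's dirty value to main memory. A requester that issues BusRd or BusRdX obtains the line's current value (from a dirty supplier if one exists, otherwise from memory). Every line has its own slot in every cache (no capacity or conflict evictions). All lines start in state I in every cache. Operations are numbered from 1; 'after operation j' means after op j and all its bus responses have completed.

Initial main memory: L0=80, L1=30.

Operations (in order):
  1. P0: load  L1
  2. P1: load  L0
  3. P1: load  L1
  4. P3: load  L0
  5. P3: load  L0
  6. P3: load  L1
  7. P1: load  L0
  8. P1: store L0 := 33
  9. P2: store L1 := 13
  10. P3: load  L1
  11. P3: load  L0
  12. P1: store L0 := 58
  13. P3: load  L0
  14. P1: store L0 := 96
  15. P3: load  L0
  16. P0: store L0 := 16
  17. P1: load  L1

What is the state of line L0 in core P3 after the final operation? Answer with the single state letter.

state = I

1. P0: load  L1  bus=[BusRd]  L1: P0=E P1=I P2=I P3=I  mem[L1]=30
2. P1: load  L0  bus=[BusRd]  L0: P0=I P1=E P2=I P3=I  mem[L0]=80
3. P1: load  L1  bus=[BusRd]  L1: P0=S P1=S P2=I P3=I  mem[L1]=30
4. P3: load  L0  bus=[BusRd]  L0: P0=I P1=S P2=I P3=S  mem[L0]=80
5. P3: load  L0  bus=[-]  L0: P0=I P1=S P2=I P3=S  mem[L0]=80
6. P3: load  L1  bus=[BusRd]  L1: P0=S P1=S P2=I P3=S  mem[L1]=30
7. P1: load  L0  bus=[-]  L0: P0=I P1=S P2=I P3=S  mem[L0]=80
8. P1: store L0 := 33  bus=[BusUpgr]  L0: P0=I P1=M P2=I P3=I  mem[L0]=80
9. P2: store L1 := 13  bus=[BusRdX]  L1: P0=I P1=I P2=M P3=I  mem[L1]=30
10. P3: load  L1  bus=[BusRd,Flush]  L1: P0=I P1=I P2=S P3=S  mem[L1]=13
11. P3: load  L0  bus=[BusRd,Flush]  L0: P0=I P1=S P2=I P3=S  mem[L0]=33
12. P1: store L0 := 58  bus=[BusUpgr]  L0: P0=I P1=M P2=I P3=I  mem[L0]=33
13. P3: load  L0  bus=[BusRd,Flush]  L0: P0=I P1=S P2=I P3=S  mem[L0]=58
14. P1: store L0 := 96  bus=[BusUpgr]  L0: P0=I P1=M P2=I P3=I  mem[L0]=58
15. P3: load  L0  bus=[BusRd,Flush]  L0: P0=I P1=S P2=I P3=S  mem[L0]=96
16. P0: store L0 := 16  bus=[BusRdX]  L0: P0=M P1=I P2=I P3=I  mem[L0]=96
17. P1: load  L1  bus=[BusRd]  L1: P0=I P1=S P2=S P3=S  mem[L1]=13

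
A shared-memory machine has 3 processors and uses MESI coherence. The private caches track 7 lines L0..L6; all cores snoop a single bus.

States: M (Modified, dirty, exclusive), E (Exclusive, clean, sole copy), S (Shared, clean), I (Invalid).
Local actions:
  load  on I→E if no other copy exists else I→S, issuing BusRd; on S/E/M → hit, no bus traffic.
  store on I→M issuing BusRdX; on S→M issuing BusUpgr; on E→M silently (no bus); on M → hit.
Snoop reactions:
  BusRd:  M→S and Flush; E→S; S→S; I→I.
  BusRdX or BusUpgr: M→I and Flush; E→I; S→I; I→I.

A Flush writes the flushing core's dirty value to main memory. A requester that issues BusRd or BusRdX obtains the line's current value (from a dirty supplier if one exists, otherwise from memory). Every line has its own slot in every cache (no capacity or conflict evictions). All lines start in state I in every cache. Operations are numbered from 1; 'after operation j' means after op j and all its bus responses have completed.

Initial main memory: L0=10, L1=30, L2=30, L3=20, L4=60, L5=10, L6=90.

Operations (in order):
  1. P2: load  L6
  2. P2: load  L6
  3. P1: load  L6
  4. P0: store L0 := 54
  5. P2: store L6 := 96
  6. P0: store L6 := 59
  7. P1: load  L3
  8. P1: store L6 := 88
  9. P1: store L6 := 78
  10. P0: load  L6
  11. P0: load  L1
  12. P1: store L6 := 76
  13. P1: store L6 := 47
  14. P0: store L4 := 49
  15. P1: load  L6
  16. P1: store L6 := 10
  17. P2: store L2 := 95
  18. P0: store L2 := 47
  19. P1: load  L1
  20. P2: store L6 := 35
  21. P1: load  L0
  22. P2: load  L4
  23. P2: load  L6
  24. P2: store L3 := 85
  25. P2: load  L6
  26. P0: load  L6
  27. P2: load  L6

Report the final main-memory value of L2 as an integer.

memory[L2] = 95

[1] P2: load  L6 | P0:I, P1:I, P2:E(90) | bus: BusRd
[2] P2: load  L6 | P0:I, P1:I, P2:E(90) | bus: none
[3] P1: load  L6 | P0:I, P1:S(90), P2:S(90) | bus: BusRd
[4] P0: store L0 := 54 | P0:M(54), P1:I, P2:I | bus: BusRdX
[5] P2: store L6 := 96 | P0:I, P1:I, P2:M(96) | bus: BusUpgr
[6] P0: store L6 := 59 | P0:M(59), P1:I, P2:I | bus: BusRdX,Flush
[7] P1: load  L3 | P0:I, P1:E(20), P2:I | bus: BusRd
[8] P1: store L6 := 88 | P0:I, P1:M(88), P2:I | bus: BusRdX,Flush
[9] P1: store L6 := 78 | P0:I, P1:M(78), P2:I | bus: none
[10] P0: load  L6 | P0:S(78), P1:S(78), P2:I | bus: BusRd,Flush
[11] P0: load  L1 | P0:E(30), P1:I, P2:I | bus: BusRd
[12] P1: store L6 := 76 | P0:I, P1:M(76), P2:I | bus: BusUpgr
[13] P1: store L6 := 47 | P0:I, P1:M(47), P2:I | bus: none
[14] P0: store L4 := 49 | P0:M(49), P1:I, P2:I | bus: BusRdX
[15] P1: load  L6 | P0:I, P1:M(47), P2:I | bus: none
[16] P1: store L6 := 10 | P0:I, P1:M(10), P2:I | bus: none
[17] P2: store L2 := 95 | P0:I, P1:I, P2:M(95) | bus: BusRdX
[18] P0: store L2 := 47 | P0:M(47), P1:I, P2:I | bus: BusRdX,Flush
[19] P1: load  L1 | P0:S(30), P1:S(30), P2:I | bus: BusRd
[20] P2: store L6 := 35 | P0:I, P1:I, P2:M(35) | bus: BusRdX,Flush
[21] P1: load  L0 | P0:S(54), P1:S(54), P2:I | bus: BusRd,Flush
[22] P2: load  L4 | P0:S(49), P1:I, P2:S(49) | bus: BusRd,Flush
[23] P2: load  L6 | P0:I, P1:I, P2:M(35) | bus: none
[24] P2: store L3 := 85 | P0:I, P1:I, P2:M(85) | bus: BusRdX
[25] P2: load  L6 | P0:I, P1:I, P2:M(35) | bus: none
[26] P0: load  L6 | P0:S(35), P1:I, P2:S(35) | bus: BusRd,Flush
[27] P2: load  L6 | P0:S(35), P1:I, P2:S(35) | bus: none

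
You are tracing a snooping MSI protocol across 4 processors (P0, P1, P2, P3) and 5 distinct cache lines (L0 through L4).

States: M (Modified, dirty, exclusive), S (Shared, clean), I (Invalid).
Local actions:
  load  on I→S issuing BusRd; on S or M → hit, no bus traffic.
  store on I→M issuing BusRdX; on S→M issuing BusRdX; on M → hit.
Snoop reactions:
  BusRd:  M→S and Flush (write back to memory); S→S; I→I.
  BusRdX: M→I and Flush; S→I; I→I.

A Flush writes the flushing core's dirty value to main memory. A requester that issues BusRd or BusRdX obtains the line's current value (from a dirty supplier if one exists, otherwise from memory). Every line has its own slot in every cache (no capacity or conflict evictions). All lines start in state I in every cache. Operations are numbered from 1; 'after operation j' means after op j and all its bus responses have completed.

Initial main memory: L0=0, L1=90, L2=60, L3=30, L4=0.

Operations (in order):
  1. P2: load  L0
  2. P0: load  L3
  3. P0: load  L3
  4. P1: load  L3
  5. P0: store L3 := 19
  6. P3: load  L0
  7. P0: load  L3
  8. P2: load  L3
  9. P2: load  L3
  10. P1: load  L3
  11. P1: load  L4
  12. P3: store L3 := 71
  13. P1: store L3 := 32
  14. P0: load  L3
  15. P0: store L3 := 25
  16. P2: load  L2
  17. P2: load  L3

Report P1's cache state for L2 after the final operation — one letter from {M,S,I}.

state = I

1. P2: load  L0  bus=[BusRd]  L0: P0=I P1=I P2=S P3=I  mem[L0]=0
2. P0: load  L3  bus=[BusRd]  L3: P0=S P1=I P2=I P3=I  mem[L3]=30
3. P0: load  L3  bus=[-]  L3: P0=S P1=I P2=I P3=I  mem[L3]=30
4. P1: load  L3  bus=[BusRd]  L3: P0=S P1=S P2=I P3=I  mem[L3]=30
5. P0: store L3 := 19  bus=[BusRdX]  L3: P0=M P1=I P2=I P3=I  mem[L3]=30
6. P3: load  L0  bus=[BusRd]  L0: P0=I P1=I P2=S P3=S  mem[L0]=0
7. P0: load  L3  bus=[-]  L3: P0=M P1=I P2=I P3=I  mem[L3]=30
8. P2: load  L3  bus=[BusRd,Flush]  L3: P0=S P1=I P2=S P3=I  mem[L3]=19
9. P2: load  L3  bus=[-]  L3: P0=S P1=I P2=S P3=I  mem[L3]=19
10. P1: load  L3  bus=[BusRd]  L3: P0=S P1=S P2=S P3=I  mem[L3]=19
11. P1: load  L4  bus=[BusRd]  L4: P0=I P1=S P2=I P3=I  mem[L4]=0
12. P3: store L3 := 71  bus=[BusRdX]  L3: P0=I P1=I P2=I P3=M  mem[L3]=19
13. P1: store L3 := 32  bus=[BusRdX,Flush]  L3: P0=I P1=M P2=I P3=I  mem[L3]=71
14. P0: load  L3  bus=[BusRd,Flush]  L3: P0=S P1=S P2=I P3=I  mem[L3]=32
15. P0: store L3 := 25  bus=[BusRdX]  L3: P0=M P1=I P2=I P3=I  mem[L3]=32
16. P2: load  L2  bus=[BusRd]  L2: P0=I P1=I P2=S P3=I  mem[L2]=60
17. P2: load  L3  bus=[BusRd,Flush]  L3: P0=S P1=I P2=S P3=I  mem[L3]=25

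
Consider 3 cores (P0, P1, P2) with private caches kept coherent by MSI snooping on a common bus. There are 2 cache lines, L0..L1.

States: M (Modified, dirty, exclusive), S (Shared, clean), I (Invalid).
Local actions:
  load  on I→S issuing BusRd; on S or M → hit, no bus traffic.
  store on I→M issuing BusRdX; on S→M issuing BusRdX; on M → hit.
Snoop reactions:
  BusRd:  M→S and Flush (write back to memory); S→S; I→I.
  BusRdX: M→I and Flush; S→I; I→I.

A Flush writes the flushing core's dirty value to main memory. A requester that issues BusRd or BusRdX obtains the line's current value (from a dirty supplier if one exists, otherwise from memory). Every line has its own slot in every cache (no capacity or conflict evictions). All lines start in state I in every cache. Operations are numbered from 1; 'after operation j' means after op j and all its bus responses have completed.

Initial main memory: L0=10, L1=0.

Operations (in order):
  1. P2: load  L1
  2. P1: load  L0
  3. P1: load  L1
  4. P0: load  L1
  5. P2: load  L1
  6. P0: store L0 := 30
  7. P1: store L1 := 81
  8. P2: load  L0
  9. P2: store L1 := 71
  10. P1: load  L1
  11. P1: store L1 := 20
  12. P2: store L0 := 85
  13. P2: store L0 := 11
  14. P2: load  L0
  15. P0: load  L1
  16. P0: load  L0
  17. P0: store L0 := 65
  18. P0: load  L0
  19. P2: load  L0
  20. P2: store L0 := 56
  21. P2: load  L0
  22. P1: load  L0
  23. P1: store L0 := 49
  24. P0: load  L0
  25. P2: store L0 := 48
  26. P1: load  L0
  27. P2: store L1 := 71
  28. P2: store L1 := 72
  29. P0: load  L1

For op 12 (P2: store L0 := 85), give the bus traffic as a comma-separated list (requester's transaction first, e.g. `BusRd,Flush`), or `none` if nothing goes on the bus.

bus = BusRdX

1. P2: load  L1  bus=[BusRd]  L1: P0=I P1=I P2=S  mem[L1]=0
2. P1: load  L0  bus=[BusRd]  L0: P0=I P1=S P2=I  mem[L0]=10
3. P1: load  L1  bus=[BusRd]  L1: P0=I P1=S P2=S  mem[L1]=0
4. P0: load  L1  bus=[BusRd]  L1: P0=S P1=S P2=S  mem[L1]=0
5. P2: load  L1  bus=[-]  L1: P0=S P1=S P2=S  mem[L1]=0
6. P0: store L0 := 30  bus=[BusRdX]  L0: P0=M P1=I P2=I  mem[L0]=10
7. P1: store L1 := 81  bus=[BusRdX]  L1: P0=I P1=M P2=I  mem[L1]=0
8. P2: load  L0  bus=[BusRd,Flush]  L0: P0=S P1=I P2=S  mem[L0]=30
9. P2: store L1 := 71  bus=[BusRdX,Flush]  L1: P0=I P1=I P2=M  mem[L1]=81
10. P1: load  L1  bus=[BusRd,Flush]  L1: P0=I P1=S P2=S  mem[L1]=71
11. P1: store L1 := 20  bus=[BusRdX]  L1: P0=I P1=M P2=I  mem[L1]=71
12. P2: store L0 := 85  bus=[BusRdX]  L0: P0=I P1=I P2=M  mem[L0]=30
13. P2: store L0 := 11  bus=[-]  L0: P0=I P1=I P2=M  mem[L0]=30
14. P2: load  L0  bus=[-]  L0: P0=I P1=I P2=M  mem[L0]=30
15. P0: load  L1  bus=[BusRd,Flush]  L1: P0=S P1=S P2=I  mem[L1]=20
16. P0: load  L0  bus=[BusRd,Flush]  L0: P0=S P1=I P2=S  mem[L0]=11
17. P0: store L0 := 65  bus=[BusRdX]  L0: P0=M P1=I P2=I  mem[L0]=11
18. P0: load  L0  bus=[-]  L0: P0=M P1=I P2=I  mem[L0]=11
19. P2: load  L0  bus=[BusRd,Flush]  L0: P0=S P1=I P2=S  mem[L0]=65
20. P2: store L0 := 56  bus=[BusRdX]  L0: P0=I P1=I P2=M  mem[L0]=65
21. P2: load  L0  bus=[-]  L0: P0=I P1=I P2=M  mem[L0]=65
22. P1: load  L0  bus=[BusRd,Flush]  L0: P0=I P1=S P2=S  mem[L0]=56
23. P1: store L0 := 49  bus=[BusRdX]  L0: P0=I P1=M P2=I  mem[L0]=56
24. P0: load  L0  bus=[BusRd,Flush]  L0: P0=S P1=S P2=I  mem[L0]=49
25. P2: store L0 := 48  bus=[BusRdX]  L0: P0=I P1=I P2=M  mem[L0]=49
26. P1: load  L0  bus=[BusRd,Flush]  L0: P0=I P1=S P2=S  mem[L0]=48
27. P2: store L1 := 71  bus=[BusRdX]  L1: P0=I P1=I P2=M  mem[L1]=20
28. P2: store L1 := 72  bus=[-]  L1: P0=I P1=I P2=M  mem[L1]=20
29. P0: load  L1  bus=[BusRd,Flush]  L1: P0=S P1=I P2=S  mem[L1]=72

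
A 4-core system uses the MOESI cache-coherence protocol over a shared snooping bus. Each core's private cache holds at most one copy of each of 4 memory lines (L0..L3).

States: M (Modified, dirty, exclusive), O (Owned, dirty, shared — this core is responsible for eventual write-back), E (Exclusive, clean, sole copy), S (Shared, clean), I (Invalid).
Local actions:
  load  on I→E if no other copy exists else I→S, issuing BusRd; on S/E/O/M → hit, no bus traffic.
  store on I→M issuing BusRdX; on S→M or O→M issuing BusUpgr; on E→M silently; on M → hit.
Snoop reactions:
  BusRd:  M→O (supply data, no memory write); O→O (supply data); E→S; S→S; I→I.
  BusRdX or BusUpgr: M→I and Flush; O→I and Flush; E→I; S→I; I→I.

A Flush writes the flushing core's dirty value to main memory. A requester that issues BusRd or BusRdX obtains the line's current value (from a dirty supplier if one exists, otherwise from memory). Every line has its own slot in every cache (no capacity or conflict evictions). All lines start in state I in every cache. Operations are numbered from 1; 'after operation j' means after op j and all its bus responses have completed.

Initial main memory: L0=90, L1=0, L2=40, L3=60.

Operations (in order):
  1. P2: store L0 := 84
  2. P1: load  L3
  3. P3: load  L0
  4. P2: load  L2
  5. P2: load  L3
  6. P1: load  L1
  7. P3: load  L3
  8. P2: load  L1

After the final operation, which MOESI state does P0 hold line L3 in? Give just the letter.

state = I

step 1: P2: store L0 := 84  ⟶  IIMI  (L0)  txn=BusRdX  M[L0]=90
step 2: P1: load  L3  ⟶  IEII  (L3)  txn=BusRd  M[L3]=60
step 3: P3: load  L0  ⟶  IIOS  (L0)  txn=BusRd  M[L0]=90
step 4: P2: load  L2  ⟶  IIEI  (L2)  txn=BusRd  M[L2]=40
step 5: P2: load  L3  ⟶  ISSI  (L3)  txn=BusRd  M[L3]=60
step 6: P1: load  L1  ⟶  IEII  (L1)  txn=BusRd  M[L1]=0
step 7: P3: load  L3  ⟶  ISSS  (L3)  txn=BusRd  M[L3]=60
step 8: P2: load  L1  ⟶  ISSI  (L1)  txn=BusRd  M[L1]=0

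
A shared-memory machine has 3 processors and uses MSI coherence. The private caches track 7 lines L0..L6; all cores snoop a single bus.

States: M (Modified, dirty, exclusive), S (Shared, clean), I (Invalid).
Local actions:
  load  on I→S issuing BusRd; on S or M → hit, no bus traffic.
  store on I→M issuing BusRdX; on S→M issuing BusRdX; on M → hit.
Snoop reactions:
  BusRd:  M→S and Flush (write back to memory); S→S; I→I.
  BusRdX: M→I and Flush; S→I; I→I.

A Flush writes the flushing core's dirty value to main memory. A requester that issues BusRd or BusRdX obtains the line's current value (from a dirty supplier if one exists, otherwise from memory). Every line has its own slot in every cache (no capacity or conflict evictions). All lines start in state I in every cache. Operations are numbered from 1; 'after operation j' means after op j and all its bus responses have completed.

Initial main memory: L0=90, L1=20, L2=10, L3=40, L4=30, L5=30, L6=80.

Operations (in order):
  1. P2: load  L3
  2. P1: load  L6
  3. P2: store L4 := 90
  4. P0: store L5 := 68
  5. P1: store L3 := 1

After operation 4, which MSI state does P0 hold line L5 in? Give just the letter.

[1] P2: load  L3 | P0:I, P1:I, P2:S(40) | bus: BusRd
[2] P1: load  L6 | P0:I, P1:S(80), P2:I | bus: BusRd
[3] P2: store L4 := 90 | P0:I, P1:I, P2:M(90) | bus: BusRdX
[4] P0: store L5 := 68 | P0:M(68), P1:I, P2:I | bus: BusRdX
[5] P1: store L3 := 1 | P0:I, P1:M(1), P2:I | bus: BusRdX

state = M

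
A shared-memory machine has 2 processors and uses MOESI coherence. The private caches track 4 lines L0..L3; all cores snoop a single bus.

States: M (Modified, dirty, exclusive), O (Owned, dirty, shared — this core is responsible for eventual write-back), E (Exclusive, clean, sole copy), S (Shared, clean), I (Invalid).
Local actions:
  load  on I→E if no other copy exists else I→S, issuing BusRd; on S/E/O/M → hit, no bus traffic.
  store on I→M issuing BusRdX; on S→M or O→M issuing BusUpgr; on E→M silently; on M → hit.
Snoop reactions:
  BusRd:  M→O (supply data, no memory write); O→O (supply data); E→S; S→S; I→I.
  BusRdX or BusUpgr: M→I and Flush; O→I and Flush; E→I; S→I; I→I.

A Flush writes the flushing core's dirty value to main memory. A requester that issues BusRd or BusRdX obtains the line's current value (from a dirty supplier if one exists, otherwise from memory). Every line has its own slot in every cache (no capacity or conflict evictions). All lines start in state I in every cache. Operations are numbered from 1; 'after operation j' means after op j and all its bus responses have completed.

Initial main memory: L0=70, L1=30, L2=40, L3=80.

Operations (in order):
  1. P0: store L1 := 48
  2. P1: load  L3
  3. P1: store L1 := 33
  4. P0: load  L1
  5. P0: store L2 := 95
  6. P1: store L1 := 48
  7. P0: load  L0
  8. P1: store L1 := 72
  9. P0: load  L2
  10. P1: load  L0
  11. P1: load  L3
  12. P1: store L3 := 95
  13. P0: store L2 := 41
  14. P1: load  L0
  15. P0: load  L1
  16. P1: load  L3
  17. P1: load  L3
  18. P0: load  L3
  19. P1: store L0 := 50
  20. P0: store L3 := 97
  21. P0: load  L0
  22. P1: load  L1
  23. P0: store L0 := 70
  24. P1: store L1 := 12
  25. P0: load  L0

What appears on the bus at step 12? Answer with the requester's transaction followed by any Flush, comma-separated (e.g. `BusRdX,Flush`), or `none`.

[1] P0: store L1 := 48 | P0:M(48), P1:I | bus: BusRdX
[2] P1: load  L3 | P0:I, P1:E(80) | bus: BusRd
[3] P1: store L1 := 33 | P0:I, P1:M(33) | bus: BusRdX,Flush
[4] P0: load  L1 | P0:S(33), P1:O(33) | bus: BusRd
[5] P0: store L2 := 95 | P0:M(95), P1:I | bus: BusRdX
[6] P1: store L1 := 48 | P0:I, P1:M(48) | bus: BusUpgr
[7] P0: load  L0 | P0:E(70), P1:I | bus: BusRd
[8] P1: store L1 := 72 | P0:I, P1:M(72) | bus: none
[9] P0: load  L2 | P0:M(95), P1:I | bus: none
[10] P1: load  L0 | P0:S(70), P1:S(70) | bus: BusRd
[11] P1: load  L3 | P0:I, P1:E(80) | bus: none
[12] P1: store L3 := 95 | P0:I, P1:M(95) | bus: none
[13] P0: store L2 := 41 | P0:M(41), P1:I | bus: none
[14] P1: load  L0 | P0:S(70), P1:S(70) | bus: none
[15] P0: load  L1 | P0:S(72), P1:O(72) | bus: BusRd
[16] P1: load  L3 | P0:I, P1:M(95) | bus: none
[17] P1: load  L3 | P0:I, P1:M(95) | bus: none
[18] P0: load  L3 | P0:S(95), P1:O(95) | bus: BusRd
[19] P1: store L0 := 50 | P0:I, P1:M(50) | bus: BusUpgr
[20] P0: store L3 := 97 | P0:M(97), P1:I | bus: BusUpgr,Flush
[21] P0: load  L0 | P0:S(50), P1:O(50) | bus: BusRd
[22] P1: load  L1 | P0:S(72), P1:O(72) | bus: none
[23] P0: store L0 := 70 | P0:M(70), P1:I | bus: BusUpgr,Flush
[24] P1: store L1 := 12 | P0:I, P1:M(12) | bus: BusUpgr
[25] P0: load  L0 | P0:M(70), P1:I | bus: none

bus = none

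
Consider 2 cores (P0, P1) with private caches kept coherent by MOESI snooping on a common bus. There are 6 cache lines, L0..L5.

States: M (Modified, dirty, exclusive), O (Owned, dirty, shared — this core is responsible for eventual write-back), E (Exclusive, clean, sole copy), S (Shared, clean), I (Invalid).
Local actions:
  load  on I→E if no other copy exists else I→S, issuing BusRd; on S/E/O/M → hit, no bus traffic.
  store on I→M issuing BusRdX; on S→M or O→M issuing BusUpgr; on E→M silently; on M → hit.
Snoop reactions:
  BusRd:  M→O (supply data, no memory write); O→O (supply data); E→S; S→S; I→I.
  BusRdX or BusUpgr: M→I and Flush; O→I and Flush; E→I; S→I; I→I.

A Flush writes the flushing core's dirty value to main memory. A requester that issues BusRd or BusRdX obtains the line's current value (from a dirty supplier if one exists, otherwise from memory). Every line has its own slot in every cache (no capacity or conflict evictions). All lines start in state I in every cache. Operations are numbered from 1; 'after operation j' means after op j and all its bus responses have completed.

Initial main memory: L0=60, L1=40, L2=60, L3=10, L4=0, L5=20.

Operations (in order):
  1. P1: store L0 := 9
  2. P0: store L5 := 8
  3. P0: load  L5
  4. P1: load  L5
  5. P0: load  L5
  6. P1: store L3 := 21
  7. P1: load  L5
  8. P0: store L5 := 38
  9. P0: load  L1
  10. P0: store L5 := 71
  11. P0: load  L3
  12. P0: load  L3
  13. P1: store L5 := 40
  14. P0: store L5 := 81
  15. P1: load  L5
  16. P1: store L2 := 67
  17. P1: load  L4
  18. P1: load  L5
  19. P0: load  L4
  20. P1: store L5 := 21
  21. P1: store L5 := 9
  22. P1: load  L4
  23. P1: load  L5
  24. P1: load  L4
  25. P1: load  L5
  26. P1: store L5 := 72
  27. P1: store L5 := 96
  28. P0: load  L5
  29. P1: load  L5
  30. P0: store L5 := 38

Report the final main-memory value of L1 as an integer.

memory[L1] = 40

[1] P1: store L0 := 9 | P0:I, P1:M(9) | bus: BusRdX
[2] P0: store L5 := 8 | P0:M(8), P1:I | bus: BusRdX
[3] P0: load  L5 | P0:M(8), P1:I | bus: none
[4] P1: load  L5 | P0:O(8), P1:S(8) | bus: BusRd
[5] P0: load  L5 | P0:O(8), P1:S(8) | bus: none
[6] P1: store L3 := 21 | P0:I, P1:M(21) | bus: BusRdX
[7] P1: load  L5 | P0:O(8), P1:S(8) | bus: none
[8] P0: store L5 := 38 | P0:M(38), P1:I | bus: BusUpgr
[9] P0: load  L1 | P0:E(40), P1:I | bus: BusRd
[10] P0: store L5 := 71 | P0:M(71), P1:I | bus: none
[11] P0: load  L3 | P0:S(21), P1:O(21) | bus: BusRd
[12] P0: load  L3 | P0:S(21), P1:O(21) | bus: none
[13] P1: store L5 := 40 | P0:I, P1:M(40) | bus: BusRdX,Flush
[14] P0: store L5 := 81 | P0:M(81), P1:I | bus: BusRdX,Flush
[15] P1: load  L5 | P0:O(81), P1:S(81) | bus: BusRd
[16] P1: store L2 := 67 | P0:I, P1:M(67) | bus: BusRdX
[17] P1: load  L4 | P0:I, P1:E(0) | bus: BusRd
[18] P1: load  L5 | P0:O(81), P1:S(81) | bus: none
[19] P0: load  L4 | P0:S(0), P1:S(0) | bus: BusRd
[20] P1: store L5 := 21 | P0:I, P1:M(21) | bus: BusUpgr,Flush
[21] P1: store L5 := 9 | P0:I, P1:M(9) | bus: none
[22] P1: load  L4 | P0:S(0), P1:S(0) | bus: none
[23] P1: load  L5 | P0:I, P1:M(9) | bus: none
[24] P1: load  L4 | P0:S(0), P1:S(0) | bus: none
[25] P1: load  L5 | P0:I, P1:M(9) | bus: none
[26] P1: store L5 := 72 | P0:I, P1:M(72) | bus: none
[27] P1: store L5 := 96 | P0:I, P1:M(96) | bus: none
[28] P0: load  L5 | P0:S(96), P1:O(96) | bus: BusRd
[29] P1: load  L5 | P0:S(96), P1:O(96) | bus: none
[30] P0: store L5 := 38 | P0:M(38), P1:I | bus: BusUpgr,Flush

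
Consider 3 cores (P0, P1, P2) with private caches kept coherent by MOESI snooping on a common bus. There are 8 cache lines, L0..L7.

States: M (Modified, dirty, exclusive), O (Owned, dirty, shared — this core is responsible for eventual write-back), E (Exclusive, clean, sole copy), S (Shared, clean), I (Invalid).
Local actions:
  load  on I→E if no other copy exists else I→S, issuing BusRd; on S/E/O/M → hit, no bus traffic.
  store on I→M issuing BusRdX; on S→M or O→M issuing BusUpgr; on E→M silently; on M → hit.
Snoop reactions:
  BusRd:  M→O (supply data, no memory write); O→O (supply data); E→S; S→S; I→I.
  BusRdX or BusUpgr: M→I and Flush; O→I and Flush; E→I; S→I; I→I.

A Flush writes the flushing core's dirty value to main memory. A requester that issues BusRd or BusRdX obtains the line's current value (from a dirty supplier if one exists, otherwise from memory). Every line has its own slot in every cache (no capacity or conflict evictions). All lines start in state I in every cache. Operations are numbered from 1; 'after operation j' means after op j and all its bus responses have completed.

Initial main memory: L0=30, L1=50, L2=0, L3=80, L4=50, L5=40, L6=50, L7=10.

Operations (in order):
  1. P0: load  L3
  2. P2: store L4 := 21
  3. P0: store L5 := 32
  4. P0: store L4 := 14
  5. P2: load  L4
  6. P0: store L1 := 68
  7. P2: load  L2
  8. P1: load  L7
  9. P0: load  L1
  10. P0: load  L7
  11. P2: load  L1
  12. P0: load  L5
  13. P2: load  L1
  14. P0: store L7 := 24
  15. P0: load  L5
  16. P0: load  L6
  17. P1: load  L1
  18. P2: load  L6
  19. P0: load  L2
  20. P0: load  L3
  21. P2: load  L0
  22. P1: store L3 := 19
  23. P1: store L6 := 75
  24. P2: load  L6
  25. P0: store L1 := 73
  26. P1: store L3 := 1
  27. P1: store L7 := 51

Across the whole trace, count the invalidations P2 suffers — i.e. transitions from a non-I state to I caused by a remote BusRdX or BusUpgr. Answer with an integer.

1. P0: load  L3  bus=[BusRd]  L3: P0=E P1=I P2=I  mem[L3]=80
2. P2: store L4 := 21  bus=[BusRdX]  L4: P0=I P1=I P2=M  mem[L4]=50
3. P0: store L5 := 32  bus=[BusRdX]  L5: P0=M P1=I P2=I  mem[L5]=40
4. P0: store L4 := 14  bus=[BusRdX,Flush]  L4: P0=M P1=I P2=I  mem[L4]=21
5. P2: load  L4  bus=[BusRd]  L4: P0=O P1=I P2=S  mem[L4]=21
6. P0: store L1 := 68  bus=[BusRdX]  L1: P0=M P1=I P2=I  mem[L1]=50
7. P2: load  L2  bus=[BusRd]  L2: P0=I P1=I P2=E  mem[L2]=0
8. P1: load  L7  bus=[BusRd]  L7: P0=I P1=E P2=I  mem[L7]=10
9. P0: load  L1  bus=[-]  L1: P0=M P1=I P2=I  mem[L1]=50
10. P0: load  L7  bus=[BusRd]  L7: P0=S P1=S P2=I  mem[L7]=10
11. P2: load  L1  bus=[BusRd]  L1: P0=O P1=I P2=S  mem[L1]=50
12. P0: load  L5  bus=[-]  L5: P0=M P1=I P2=I  mem[L5]=40
13. P2: load  L1  bus=[-]  L1: P0=O P1=I P2=S  mem[L1]=50
14. P0: store L7 := 24  bus=[BusUpgr]  L7: P0=M P1=I P2=I  mem[L7]=10
15. P0: load  L5  bus=[-]  L5: P0=M P1=I P2=I  mem[L5]=40
16. P0: load  L6  bus=[BusRd]  L6: P0=E P1=I P2=I  mem[L6]=50
17. P1: load  L1  bus=[BusRd]  L1: P0=O P1=S P2=S  mem[L1]=50
18. P2: load  L6  bus=[BusRd]  L6: P0=S P1=I P2=S  mem[L6]=50
19. P0: load  L2  bus=[BusRd]  L2: P0=S P1=I P2=S  mem[L2]=0
20. P0: load  L3  bus=[-]  L3: P0=E P1=I P2=I  mem[L3]=80
21. P2: load  L0  bus=[BusRd]  L0: P0=I P1=I P2=E  mem[L0]=30
22. P1: store L3 := 19  bus=[BusRdX]  L3: P0=I P1=M P2=I  mem[L3]=80
23. P1: store L6 := 75  bus=[BusRdX]  L6: P0=I P1=M P2=I  mem[L6]=50
24. P2: load  L6  bus=[BusRd]  L6: P0=I P1=O P2=S  mem[L6]=50
25. P0: store L1 := 73  bus=[BusUpgr]  L1: P0=M P1=I P2=I  mem[L1]=50
26. P1: store L3 := 1  bus=[-]  L3: P0=I P1=M P2=I  mem[L3]=80
27. P1: store L7 := 51  bus=[BusRdX,Flush]  L7: P0=I P1=M P2=I  mem[L7]=24

invalidations = 3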